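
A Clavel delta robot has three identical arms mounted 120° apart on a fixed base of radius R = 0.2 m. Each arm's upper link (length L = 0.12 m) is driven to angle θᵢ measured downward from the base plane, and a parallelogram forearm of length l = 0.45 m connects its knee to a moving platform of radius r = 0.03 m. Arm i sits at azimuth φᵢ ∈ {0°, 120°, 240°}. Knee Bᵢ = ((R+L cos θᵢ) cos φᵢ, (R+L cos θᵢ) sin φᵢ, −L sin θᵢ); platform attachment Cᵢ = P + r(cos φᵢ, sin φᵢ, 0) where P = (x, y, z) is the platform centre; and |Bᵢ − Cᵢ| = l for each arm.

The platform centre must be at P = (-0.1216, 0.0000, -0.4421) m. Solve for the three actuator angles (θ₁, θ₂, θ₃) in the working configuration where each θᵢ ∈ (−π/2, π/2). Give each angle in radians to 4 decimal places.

θ₁ = 1.3968, θ₂ = 0.5237, θ₃ = 0.5237

φ1=0.0° → target in arm frame (-0.1216, 0.0000)
  A=0.2916, B=-0.4421, C=(l²−L²−A²−y'²−z²)/(2L)=-0.3849
  γ=atan2(-0.4421,0.2916)=-0.9877;  ψ=arccos(-0.7268)=2.3845;  θ1=γ+ψ≈1.3968
arm 2 (φ=120.0°): x'=0.0608, y'=0.1053
  A cos θ + B sin θ = C:  0.1092·cos θ + -0.4421·sin θ = -0.1265
  √(A²+B²)=0.4554;  θ2 = -1.3286+1.8524 ≈ 0.5237
φ3=240.0° → target in arm frame (0.0608, -0.1053)
  A=0.1092, B=-0.4421, C=(l²−L²−A²−y'²−z²)/(2L)=-0.1265
  γ=atan2(-0.4421,0.1092)=-1.3286;  ψ=arccos(-0.2778)=1.8524;  θ3=γ+ψ≈0.5237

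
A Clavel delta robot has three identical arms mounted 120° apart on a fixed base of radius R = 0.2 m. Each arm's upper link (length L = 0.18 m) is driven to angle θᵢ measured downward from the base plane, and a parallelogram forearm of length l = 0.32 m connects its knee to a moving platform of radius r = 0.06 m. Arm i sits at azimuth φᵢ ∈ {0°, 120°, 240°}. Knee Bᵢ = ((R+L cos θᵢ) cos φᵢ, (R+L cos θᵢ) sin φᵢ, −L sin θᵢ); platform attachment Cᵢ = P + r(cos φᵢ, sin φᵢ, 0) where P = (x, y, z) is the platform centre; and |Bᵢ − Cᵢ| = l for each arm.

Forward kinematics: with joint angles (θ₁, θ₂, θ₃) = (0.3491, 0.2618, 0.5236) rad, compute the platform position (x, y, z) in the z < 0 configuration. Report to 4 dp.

(0.0039, 0.0176, -0.1559)

φ1=0.0°: virtual centre (0.3091, 0.0000, -0.0616), radius l
φ2=120.0°: virtual centre (-0.1569, 0.2718, -0.0466), radius l
arm 3 at φ=240.0°: ρ3 = 0.2959;  centre 3 = (-0.1479, -0.2562, -0.0900)
|centre ₂|²−|centre ₁|² = 0.0013;  |centre ₃|²−|centre ₁|² = -0.0037
[-0.9322 0.5436 0.0300]·P = 0.0013;  [-0.9142 -0.5125 -0.0569]·P = -0.0037
Cramer: x(z) = 0.0014-0.0160z;  y(z) = 0.0048-0.0825z
quadratic in z: (1.0071)z²+(0.1322)z+(-0.0039)=0, √Δ=0.1818 → z ∈ {-0.1559, 0.0246}; z = -0.1559 (taking z<0)
x = 0.0039, y = 0.0176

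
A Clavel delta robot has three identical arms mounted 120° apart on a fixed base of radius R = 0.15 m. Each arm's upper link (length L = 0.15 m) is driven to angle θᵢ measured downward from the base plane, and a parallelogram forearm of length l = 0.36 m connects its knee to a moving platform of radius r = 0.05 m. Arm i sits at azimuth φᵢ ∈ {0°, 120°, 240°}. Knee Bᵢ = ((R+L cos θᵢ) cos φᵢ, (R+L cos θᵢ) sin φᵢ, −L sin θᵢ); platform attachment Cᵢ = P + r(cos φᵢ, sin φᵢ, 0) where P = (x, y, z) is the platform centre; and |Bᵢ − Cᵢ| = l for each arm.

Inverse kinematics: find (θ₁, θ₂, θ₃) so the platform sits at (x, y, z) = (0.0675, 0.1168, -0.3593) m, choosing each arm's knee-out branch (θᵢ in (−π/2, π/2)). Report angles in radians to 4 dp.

φ1=0.0° → target in arm frame (0.0675, 0.1168)
  A=0.0325, B=-0.3593, C=(l²−L²−A²−y'²−z²)/(2L)=-0.1223
  θ1 = atan2(B,A) + arccos(C/0.3608) = 0.4361
arm 2 (φ=120.0°): x'=0.0674, y'=-0.1169
  e−x'=0.0326;  (l²−L²−(e−x')²−y'²−z²)/2L = -0.1224
  θ2 = atan2(B,A) + arccos(C/0.3608) = 0.4366
φ3=240.0° → target in arm frame (-0.1349, 0.0001)
  A cos θ + B sin θ = C:  0.2349·cos θ + -0.3593·sin θ = -0.2573
  γ=atan2(-0.3593,0.2349)=-0.9918;  ψ=arccos(-0.5993)=2.2134;  θ3=γ+ψ≈1.2216

θ₁ = 0.4361, θ₂ = 0.4366, θ₃ = 1.2216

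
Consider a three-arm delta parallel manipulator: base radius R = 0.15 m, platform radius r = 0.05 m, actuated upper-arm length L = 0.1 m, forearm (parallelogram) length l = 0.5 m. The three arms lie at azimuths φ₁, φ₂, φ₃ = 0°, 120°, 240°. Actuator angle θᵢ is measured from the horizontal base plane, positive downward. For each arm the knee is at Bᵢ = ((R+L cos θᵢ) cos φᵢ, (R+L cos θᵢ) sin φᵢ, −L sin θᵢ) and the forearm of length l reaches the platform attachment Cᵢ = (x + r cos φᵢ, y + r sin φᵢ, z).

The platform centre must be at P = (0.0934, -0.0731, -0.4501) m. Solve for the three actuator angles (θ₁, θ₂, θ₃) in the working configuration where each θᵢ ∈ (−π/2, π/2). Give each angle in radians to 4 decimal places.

θ₁ = -0.3490, θ₂ = 0.5238, θ₃ = 0.0002

rotate P by −φ1: (0.0934, -0.0731, -0.4501)
  A=0.0066, B=-0.4501, C=(l²−L²−A²−y'²−z²)/(2L)=0.1601
  θ1 = atan2(B,A) + arccos(C/0.4501) = -0.3490
rotate P by −φ2: (-0.1100, -0.0443, -0.4501)
  A cos θ + B sin θ = C:  0.2100·cos θ + -0.4501·sin θ = -0.0433
  γ=atan2(-0.4501,0.2100)=-1.1342;  ψ=arccos(-0.0872)=1.6581;  θ2=γ+ψ≈0.5238
arm 3 (φ=240.0°): x'=0.0166, y'=0.1174
  A=0.0834, B=-0.4501, C=(l²−L²−A²−y'²−z²)/(2L)=0.0833
  θ3 = atan2(B,A) + arccos(C/0.4578) = 0.0002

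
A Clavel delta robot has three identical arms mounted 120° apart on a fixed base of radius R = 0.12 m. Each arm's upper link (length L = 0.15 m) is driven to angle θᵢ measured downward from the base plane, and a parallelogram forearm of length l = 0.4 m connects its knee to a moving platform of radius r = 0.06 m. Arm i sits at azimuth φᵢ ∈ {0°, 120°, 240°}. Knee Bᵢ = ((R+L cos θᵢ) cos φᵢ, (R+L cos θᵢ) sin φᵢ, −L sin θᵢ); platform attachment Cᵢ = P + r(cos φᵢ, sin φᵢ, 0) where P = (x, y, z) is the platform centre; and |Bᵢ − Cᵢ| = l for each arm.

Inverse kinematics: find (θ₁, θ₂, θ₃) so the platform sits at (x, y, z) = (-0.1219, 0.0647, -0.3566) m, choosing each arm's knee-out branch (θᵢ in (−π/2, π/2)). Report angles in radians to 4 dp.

rotate P by −φ1: (-0.1219, 0.0647, -0.3566)
  A=0.1819, B=-0.3566, C=(l²−L²−A²−y'²−z²)/(2L)=-0.0898
  √(A²+B²)=0.4003;  θ1 = -1.0991+1.7970 ≈ 0.6979
arm 2 (φ=120.0°): x'=0.1170, y'=0.0732
  A=-0.0570, B=-0.3566, C=(l²−L²−A²−y'²−z²)/(2L)=0.0058
  θ2 = atan2(B,A) + arccos(C/0.3611) = -0.1744
φ3=240.0° → target in arm frame (0.0049, -0.1379)
  A=0.0551, B=-0.3566, C=(l²−L²−A²−y'²−z²)/(2L)=-0.0391
  γ=atan2(-0.3566,0.0551)=-1.4175;  ψ=arccos(-0.1083)=1.6793;  θ3=γ+ψ≈0.2617

θ₁ = 0.6979, θ₂ = -0.1744, θ₃ = 0.2617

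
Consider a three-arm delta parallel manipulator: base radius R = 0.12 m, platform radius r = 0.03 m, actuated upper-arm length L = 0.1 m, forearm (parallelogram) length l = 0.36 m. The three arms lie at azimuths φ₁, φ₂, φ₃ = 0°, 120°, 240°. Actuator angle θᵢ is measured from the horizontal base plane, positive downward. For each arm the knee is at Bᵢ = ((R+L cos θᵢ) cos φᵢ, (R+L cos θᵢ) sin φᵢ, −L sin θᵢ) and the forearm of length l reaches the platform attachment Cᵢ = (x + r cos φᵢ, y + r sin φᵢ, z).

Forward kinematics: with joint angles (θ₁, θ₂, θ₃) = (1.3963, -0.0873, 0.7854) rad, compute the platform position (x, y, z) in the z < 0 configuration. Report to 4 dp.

(-0.1433, 0.0909, -0.3404)

φ1=0.0°: virtual centre (0.1074, 0.0000, -0.0985), radius l
arm 2 at φ=120.0°: e+L cos θ2 = 0.1896;  O2 = (-0.0948, 0.1642, 0.0087)
arm 3 at φ=240.0°: e+L cos θ3 = 0.1607;  O3 = (-0.0804, -0.1392, -0.0707)
eliminate P² terms by subtracting sphere 1 from 2 and 3
[-0.4043 0.3284 0.2144]·P = 0.0148;  [-0.3754 -0.2784 0.0555]·P = 0.0096
det = 0.2359;  x = -0.0308+0.3304z,  y = 0.0071+-0.2461z
into |P−O₁|² = l²: 1.1697z² + 0.1021z + -0.1007 = 0;  Δ = 0.4818;  z = -0.3404 or 0.2531 → z<0 root = -0.3404
x = -0.1433, y = 0.0909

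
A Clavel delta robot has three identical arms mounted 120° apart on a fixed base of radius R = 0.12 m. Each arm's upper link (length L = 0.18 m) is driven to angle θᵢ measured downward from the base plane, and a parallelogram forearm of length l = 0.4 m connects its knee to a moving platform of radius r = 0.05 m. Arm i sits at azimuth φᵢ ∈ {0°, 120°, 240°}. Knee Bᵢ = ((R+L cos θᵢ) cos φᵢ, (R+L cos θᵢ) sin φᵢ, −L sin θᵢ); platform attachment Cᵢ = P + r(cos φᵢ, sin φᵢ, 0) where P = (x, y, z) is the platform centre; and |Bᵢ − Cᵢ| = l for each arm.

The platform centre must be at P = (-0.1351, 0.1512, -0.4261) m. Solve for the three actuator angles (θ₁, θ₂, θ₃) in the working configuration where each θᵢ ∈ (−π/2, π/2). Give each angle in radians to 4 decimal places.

rotate P by −φ1: (-0.1351, 0.1512, -0.4261)
  A=0.2051, B=-0.4261, C=(l²−L²−A²−y'²−z²)/(2L)=-0.3302
  θ1 = atan2(B,A) + arccos(C/0.4729) = 1.2217
rotate P by −φ2: (0.1985, 0.0414, -0.4261)
  e−x'=-0.1285;  (l²−L²−(e−x')²−y'²−z²)/2L = -0.2005
  θ2 = atan2(B,A) + arccos(C/0.4451) = 0.1745
φ3=240.0° → target in arm frame (-0.0634, -0.1926)
  e−x'=0.1334;  (l²−L²−(e−x')²−y'²−z²)/2L = -0.3024
  θ3 = atan2(B,A) + arccos(C/0.4465) = 1.0473

θ₁ = 1.2217, θ₂ = 0.1745, θ₃ = 1.0473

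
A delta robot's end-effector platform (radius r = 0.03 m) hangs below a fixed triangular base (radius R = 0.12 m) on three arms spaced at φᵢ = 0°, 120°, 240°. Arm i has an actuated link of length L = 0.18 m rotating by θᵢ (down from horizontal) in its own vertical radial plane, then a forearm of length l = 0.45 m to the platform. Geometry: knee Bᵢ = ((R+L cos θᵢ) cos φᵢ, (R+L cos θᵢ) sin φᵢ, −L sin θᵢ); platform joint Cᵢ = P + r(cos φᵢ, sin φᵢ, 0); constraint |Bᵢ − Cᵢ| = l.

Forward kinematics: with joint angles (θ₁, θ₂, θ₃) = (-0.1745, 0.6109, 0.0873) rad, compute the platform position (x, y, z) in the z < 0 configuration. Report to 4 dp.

(0.0924, -0.0846, -0.3747)

φ1=0.0°: virtual centre (0.2673, 0.0000, 0.0313), radius l
φ2=120.0°: virtual centre (-0.1187, 0.2056, -0.1032), radius l
arm 3 at φ=240.0°: (R−r)+L cos θ3 = 0.2693;  O3 = (-0.1347, -0.2332, -0.0157)
|O₂|²−|O₁|² = -0.0054;  |O₃|²−|O₁|² = 0.0004
plane₁₂: -0.7720x+0.4113y+-0.2690z = -0.0054
det = 0.6907;  x = 0.0034+-0.2376z,  y = -0.0067+0.2081z
into |P−O₁|² = l²: 1.0998z² + 0.0601z + -0.1319 = 0;  Δ = 0.5837;  z = -0.3747 or 0.3200 → z<0 root = -0.3747
x = 0.0924, y = -0.0846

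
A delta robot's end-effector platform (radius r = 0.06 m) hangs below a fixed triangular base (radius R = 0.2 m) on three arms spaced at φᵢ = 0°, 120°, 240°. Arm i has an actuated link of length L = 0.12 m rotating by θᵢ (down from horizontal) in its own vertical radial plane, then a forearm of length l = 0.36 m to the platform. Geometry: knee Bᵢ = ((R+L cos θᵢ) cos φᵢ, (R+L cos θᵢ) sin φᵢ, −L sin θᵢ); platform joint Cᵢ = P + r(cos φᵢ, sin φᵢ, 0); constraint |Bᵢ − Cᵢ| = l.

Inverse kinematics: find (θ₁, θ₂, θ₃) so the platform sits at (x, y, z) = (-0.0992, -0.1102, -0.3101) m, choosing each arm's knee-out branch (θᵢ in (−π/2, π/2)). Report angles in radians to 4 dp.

φ1=0.0° → target in arm frame (-0.0992, -0.1102)
  A=0.2392, B=-0.3101, C=(l²−L²−A²−y'²−z²)/(2L)=-0.2097
  √(A²+B²)=0.3916;  θ1 = -0.9138+2.1358 ≈ 1.2220
φ2=120.0° → target in arm frame (-0.0458, 0.1410)
  A cos θ + B sin θ = C:  0.1858·cos θ + -0.3101·sin θ = -0.1474
  √(A²+B²)=0.3615;  θ2 = -1.0309+1.9908 ≈ 0.9599
rotate P by −φ3: (0.1450, -0.0308, -0.3101)
  A=-0.0050, B=-0.3101, C=(l²−L²−A²−y'²−z²)/(2L)=0.0753
  θ3 = atan2(B,A) + arccos(C/0.3101) = -0.2614

θ₁ = 1.2220, θ₂ = 0.9599, θ₃ = -0.2614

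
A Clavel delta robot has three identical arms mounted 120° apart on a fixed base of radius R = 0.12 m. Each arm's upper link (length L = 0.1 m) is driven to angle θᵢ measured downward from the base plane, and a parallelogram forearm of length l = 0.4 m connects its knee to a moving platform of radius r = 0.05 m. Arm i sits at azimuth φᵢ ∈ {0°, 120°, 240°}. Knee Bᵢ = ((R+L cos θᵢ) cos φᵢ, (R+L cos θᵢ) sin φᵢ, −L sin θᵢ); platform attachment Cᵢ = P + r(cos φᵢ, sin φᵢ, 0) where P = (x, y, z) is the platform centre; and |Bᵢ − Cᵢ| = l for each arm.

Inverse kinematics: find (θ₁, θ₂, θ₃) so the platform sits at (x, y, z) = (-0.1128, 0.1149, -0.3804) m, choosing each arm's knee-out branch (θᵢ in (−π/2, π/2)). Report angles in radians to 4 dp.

θ₁ = 0.9595, θ₂ = -0.1746, θ₃ = 0.6980

arm 1 (φ=0.0°): x'=-0.1128, y'=0.1149
  A=0.1828, B=-0.3804, C=(l²−L²−A²−y'²−z²)/(2L)=-0.2066
  θ1 = atan2(B,A) + arccos(C/0.4220) = 0.9595
φ2=120.0° → target in arm frame (0.1559, 0.0402)
  e−x'=-0.0859;  (l²−L²−(e−x')²−y'²−z²)/2L = -0.0185
  γ=atan2(-0.3804,-0.0859)=-1.7929;  ψ=arccos(-0.0475)=1.6183;  θ2=γ+ψ≈-0.1746
arm 3 (φ=240.0°): x'=-0.0431, y'=-0.1551
  e−x'=0.1131;  (l²−L²−(e−x')²−y'²−z²)/2L = -0.1578
  γ=atan2(-0.3804,0.1131)=-1.2818;  ψ=arccos(-0.3977)=1.9798;  θ3=γ+ψ≈0.6980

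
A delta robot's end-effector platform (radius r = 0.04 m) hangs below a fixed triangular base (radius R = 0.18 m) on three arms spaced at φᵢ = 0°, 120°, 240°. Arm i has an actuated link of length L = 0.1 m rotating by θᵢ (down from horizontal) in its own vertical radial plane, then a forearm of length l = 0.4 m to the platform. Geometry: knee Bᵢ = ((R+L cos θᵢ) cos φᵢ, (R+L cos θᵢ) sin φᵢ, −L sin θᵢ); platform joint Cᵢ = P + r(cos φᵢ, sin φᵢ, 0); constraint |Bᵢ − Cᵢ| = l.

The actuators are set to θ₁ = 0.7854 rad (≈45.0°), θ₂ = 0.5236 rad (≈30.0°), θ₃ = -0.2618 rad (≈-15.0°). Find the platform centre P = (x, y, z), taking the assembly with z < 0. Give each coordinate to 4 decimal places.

arm 1 at φ=0.0°: e+L cos θ1 = 0.2107;  S1 = (0.2107, 0.0000, -0.0707)
S2 = (0.2266·cos120.0°, 0.2266·sin120.0°, -0.0500) = (-0.1133, 0.1962, -0.0500)
φ3=240.0°: virtual centre (-0.1183, -0.2049, 0.0259), radius l
eliminate P² terms by subtracting sphere 1 from 2 and 3
plane₁₂: -0.6480x+0.3925y+0.0414z = 0.0044
det = 0.5238;  x = -0.0089+0.1772z,  y = -0.0034+0.1870z
sphere 1 gives Az²+Bz+C=0 with A=1.0663, B=0.0623, C=-0.1068;  B²−4AC=0.4592;  roots -0.3470, 0.2885;  negative root z = -0.3470
x = -0.0704, y = -0.0682

(-0.0704, -0.0682, -0.3470)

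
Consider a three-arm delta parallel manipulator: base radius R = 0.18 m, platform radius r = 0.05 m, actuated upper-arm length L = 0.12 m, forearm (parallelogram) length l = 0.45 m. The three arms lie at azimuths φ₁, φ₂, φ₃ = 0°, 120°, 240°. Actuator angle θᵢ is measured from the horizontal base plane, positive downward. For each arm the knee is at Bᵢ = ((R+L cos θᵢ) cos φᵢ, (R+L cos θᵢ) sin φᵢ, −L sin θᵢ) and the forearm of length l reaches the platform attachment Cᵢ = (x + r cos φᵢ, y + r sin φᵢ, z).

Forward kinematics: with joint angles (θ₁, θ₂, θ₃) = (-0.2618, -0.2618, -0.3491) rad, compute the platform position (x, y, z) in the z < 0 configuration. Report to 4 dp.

(-0.0041, -0.0071, -0.3430)

arm 1 at φ=0.0°: (R−r)+L cos θ1 = 0.2459;  O1 = (0.2459, 0.0000, 0.0311)
φ2=120.0°: virtual centre (-0.1230, 0.2130, 0.0311), radius l
O3 = (0.2428·cos240.0°, 0.2428·sin240.0°, 0.0410) = (-0.1214, -0.2102, 0.0410)
subtract pairs → two planes through P
[-0.7377 0.4259 0.0000]·P = 0.0000;  [-0.7346 -0.4205 0.0200]·P = -0.0008
Cramer: x(z) = 0.0006+0.0137z;  y(z) = 0.0010+0.0237z
into |P−O₁|² = l²: 1.0007z² + -0.0688z + -0.1413 = 0;  Δ = 0.5705;  z = -0.3430 or 0.4117 → z<0 root = -0.3430
x = -0.0041, y = -0.0071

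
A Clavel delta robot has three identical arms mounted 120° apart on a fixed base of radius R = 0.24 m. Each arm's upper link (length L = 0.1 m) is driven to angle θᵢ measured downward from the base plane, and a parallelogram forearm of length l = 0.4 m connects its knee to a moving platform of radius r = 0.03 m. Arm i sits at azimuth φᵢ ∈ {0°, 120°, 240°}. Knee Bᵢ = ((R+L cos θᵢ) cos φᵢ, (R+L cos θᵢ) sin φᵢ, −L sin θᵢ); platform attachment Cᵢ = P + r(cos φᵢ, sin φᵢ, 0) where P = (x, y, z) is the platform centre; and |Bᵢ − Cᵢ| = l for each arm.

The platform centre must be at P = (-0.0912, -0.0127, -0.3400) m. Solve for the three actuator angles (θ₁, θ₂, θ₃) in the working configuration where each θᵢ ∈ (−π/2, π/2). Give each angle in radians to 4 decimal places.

θ₁ = 1.3959, θ₂ = 0.5239, θ₃ = 0.3488

φ1=0.0° → target in arm frame (-0.0912, -0.0127)
  A cos θ + B sin θ = C:  0.3012·cos θ + -0.3400·sin θ = -0.2824
  θ1 = atan2(B,A) + arccos(C/0.4542) = 1.3959
rotate P by −φ2: (0.0346, 0.0853, -0.3400)
  A=0.1754, B=-0.3400, C=(l²−L²−A²−y'²−z²)/(2L)=-0.0182
  √(A²+B²)=0.3826;  θ2 = -1.0945+1.6185 ≈ 0.5239
rotate P by −φ3: (0.0566, -0.0726, -0.3400)
  e−x'=0.1534;  (l²−L²−(e−x')²−y'²−z²)/2L = 0.0280
  √(A²+B²)=0.3730;  θ3 = -1.1470+1.4958 ≈ 0.3488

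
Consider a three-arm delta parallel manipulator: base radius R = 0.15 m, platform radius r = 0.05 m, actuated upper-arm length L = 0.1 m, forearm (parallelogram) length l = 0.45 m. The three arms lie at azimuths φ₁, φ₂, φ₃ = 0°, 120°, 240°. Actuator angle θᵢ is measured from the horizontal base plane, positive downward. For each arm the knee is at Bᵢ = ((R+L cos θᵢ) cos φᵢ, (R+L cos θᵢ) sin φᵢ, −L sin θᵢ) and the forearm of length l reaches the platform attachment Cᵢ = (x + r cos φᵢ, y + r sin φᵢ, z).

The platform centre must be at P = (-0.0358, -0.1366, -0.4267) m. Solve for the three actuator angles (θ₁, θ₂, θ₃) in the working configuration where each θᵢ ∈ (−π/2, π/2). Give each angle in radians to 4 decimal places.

arm 1 (φ=0.0°): x'=-0.0358, y'=-0.1366
  A cos θ + B sin θ = C:  0.1358·cos θ + -0.4267·sin θ = -0.1334
  γ=atan2(-0.4267,0.1358)=-1.2627;  ψ=arccos(-0.2978)=1.8732;  θ1=γ+ψ≈0.6106
rotate P by −φ2: (-0.1004, 0.0993, -0.4267)
  A=0.2004, B=-0.4267, C=(l²−L²−A²−y'²−z²)/(2L)=-0.1980
  γ=atan2(-0.4267,0.2004)=-1.1317;  ψ=arccos(-0.4199)=2.0042;  θ2=γ+ψ≈0.8725
φ3=240.0° → target in arm frame (0.1362, 0.0373)
  e−x'=-0.0362;  (l²−L²−(e−x')²−y'²−z²)/2L = 0.0386
  √(A²+B²)=0.4282;  θ3 = -1.6554+1.4805 ≈ -0.1750

θ₁ = 0.6106, θ₂ = 0.8725, θ₃ = -0.1750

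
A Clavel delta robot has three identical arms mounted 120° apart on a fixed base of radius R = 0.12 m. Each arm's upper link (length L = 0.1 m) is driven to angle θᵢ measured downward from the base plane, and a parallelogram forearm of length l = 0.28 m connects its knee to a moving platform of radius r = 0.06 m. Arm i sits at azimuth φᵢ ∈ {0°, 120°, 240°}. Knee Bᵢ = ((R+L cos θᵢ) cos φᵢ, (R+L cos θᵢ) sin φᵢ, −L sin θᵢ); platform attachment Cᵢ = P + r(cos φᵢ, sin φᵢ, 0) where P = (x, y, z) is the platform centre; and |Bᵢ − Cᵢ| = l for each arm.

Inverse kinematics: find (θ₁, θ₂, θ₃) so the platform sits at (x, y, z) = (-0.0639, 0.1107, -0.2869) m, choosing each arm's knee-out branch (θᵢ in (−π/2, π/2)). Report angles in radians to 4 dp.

θ₁ = 1.1342, θ₂ = 0.0872, θ₃ = 1.1342

rotate P by −φ1: (-0.0639, 0.1107, -0.2869)
  e−x'=0.1239;  (l²−L²−(e−x')²−y'²−z²)/2L = -0.2076
  θ1 = atan2(B,A) + arccos(C/0.3125) = 1.1342
φ2=120.0° → target in arm frame (0.1278, 0.0000)
  e−x'=-0.0678;  (l²−L²−(e−x')²−y'²−z²)/2L = -0.0926
  √(A²+B²)=0.2948;  θ2 = -1.8029+1.8901 ≈ 0.0872
rotate P by −φ3: (-0.0639, -0.1107, -0.2869)
  A=0.1239, B=-0.2869, C=(l²−L²−A²−y'²−z²)/(2L)=-0.2076
  γ=atan2(-0.2869,0.1239)=-1.1631;  ψ=arccos(-0.6643)=2.2973;  θ3=γ+ψ≈1.1342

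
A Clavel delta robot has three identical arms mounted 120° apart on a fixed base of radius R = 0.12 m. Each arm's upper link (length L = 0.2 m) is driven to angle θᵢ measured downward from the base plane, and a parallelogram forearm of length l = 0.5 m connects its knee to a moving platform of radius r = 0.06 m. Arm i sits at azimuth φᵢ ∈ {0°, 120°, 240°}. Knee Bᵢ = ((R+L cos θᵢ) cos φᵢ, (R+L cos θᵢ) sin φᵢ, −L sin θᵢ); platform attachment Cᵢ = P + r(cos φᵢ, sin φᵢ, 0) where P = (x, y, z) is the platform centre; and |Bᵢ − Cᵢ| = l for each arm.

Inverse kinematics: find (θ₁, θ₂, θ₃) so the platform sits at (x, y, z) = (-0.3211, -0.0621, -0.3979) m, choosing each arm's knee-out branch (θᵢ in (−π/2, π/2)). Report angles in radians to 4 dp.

θ₁ = 1.2217, θ₂ = 0.1746, θ₃ = -0.1745

arm 1 (φ=0.0°): x'=-0.3211, y'=-0.0621
  A cos θ + B sin θ = C:  0.3811·cos θ + -0.3979·sin θ = -0.2435
  θ1 = atan2(B,A) + arccos(C/0.5510) = 1.2217
arm 2 (φ=120.0°): x'=0.1068, y'=0.3091
  A=-0.0468, B=-0.3979, C=(l²−L²−A²−y'²−z²)/(2L)=-0.1152
  θ2 = atan2(B,A) + arccos(C/0.4006) = 0.1746
rotate P by −φ3: (0.2143, -0.2470, -0.3979)
  A cos θ + B sin θ = C:  -0.1543·cos θ + -0.3979·sin θ = -0.0829
  θ3 = atan2(B,A) + arccos(C/0.4268) = -0.1745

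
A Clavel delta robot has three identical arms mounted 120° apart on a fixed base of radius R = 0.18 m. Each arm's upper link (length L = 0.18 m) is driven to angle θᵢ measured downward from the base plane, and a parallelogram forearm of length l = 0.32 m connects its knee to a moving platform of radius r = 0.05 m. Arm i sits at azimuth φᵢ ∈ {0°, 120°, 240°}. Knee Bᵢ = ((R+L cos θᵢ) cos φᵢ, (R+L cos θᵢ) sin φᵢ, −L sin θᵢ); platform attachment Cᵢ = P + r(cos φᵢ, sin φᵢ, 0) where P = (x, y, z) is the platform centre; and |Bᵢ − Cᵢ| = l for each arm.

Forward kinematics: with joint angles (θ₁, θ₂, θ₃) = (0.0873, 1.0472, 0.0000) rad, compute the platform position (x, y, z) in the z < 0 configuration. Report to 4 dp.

(0.0453, -0.0887, -0.1732)

φ1=0.0°: virtual centre (0.3093, 0.0000, -0.0157), radius l
arm 2 at φ=120.0°: (R−r)+L cos θ2 = 0.2200;  O2 = (-0.1100, 0.1905, -0.1559)
O3 = (0.3100·cos240.0°, 0.3100·sin240.0°, 0.0000) = (-0.1550, -0.2685, 0.0000)
subtract pairs → two planes through P
plane₁₂: -0.8386x+0.3811y+-0.2804z = -0.0232
Cramer: x(z) = 0.0154-0.1723z;  y(z) = -0.0270+0.3565z
sphere 1 gives Az²+Bz+C=0 with A=1.1568, B=0.1134, C=-0.0151;  B²−4AC=0.0825;  roots -0.1732, 0.0751;  negative root z = -0.1732
x = 0.0453, y = -0.0887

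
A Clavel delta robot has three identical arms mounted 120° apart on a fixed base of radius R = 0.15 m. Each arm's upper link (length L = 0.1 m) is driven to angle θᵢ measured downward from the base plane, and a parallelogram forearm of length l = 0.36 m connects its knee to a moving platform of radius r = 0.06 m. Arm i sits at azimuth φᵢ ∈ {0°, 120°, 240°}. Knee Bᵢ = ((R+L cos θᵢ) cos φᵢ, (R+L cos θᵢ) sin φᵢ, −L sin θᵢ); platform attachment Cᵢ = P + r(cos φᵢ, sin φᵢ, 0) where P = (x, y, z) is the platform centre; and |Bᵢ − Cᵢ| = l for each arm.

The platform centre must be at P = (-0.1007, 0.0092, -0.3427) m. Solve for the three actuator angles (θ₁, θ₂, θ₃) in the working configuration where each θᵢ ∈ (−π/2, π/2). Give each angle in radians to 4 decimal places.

θ₁ = 0.9603, θ₂ = 0.1747, θ₃ = 0.2618

rotate P by −φ1: (-0.1007, 0.0092, -0.3427)
  e−x'=0.1907;  (l²−L²−(e−x')²−y'²−z²)/2L = -0.1715
  θ1 = atan2(B,A) + arccos(C/0.3922) = 0.9603
φ2=120.0° → target in arm frame (0.0583, 0.0826)
  e−x'=0.0317;  (l²−L²−(e−x')²−y'²−z²)/2L = -0.0284
  γ=atan2(-0.3427,0.0317)=-1.4786;  ψ=arccos(-0.0824)=1.6533;  θ2=γ+ψ≈0.1747
φ3=240.0° → target in arm frame (0.0424, -0.0918)
  e−x'=0.0476;  (l²−L²−(e−x')²−y'²−z²)/2L = -0.0427
  θ3 = atan2(B,A) + arccos(C/0.3460) = 0.2618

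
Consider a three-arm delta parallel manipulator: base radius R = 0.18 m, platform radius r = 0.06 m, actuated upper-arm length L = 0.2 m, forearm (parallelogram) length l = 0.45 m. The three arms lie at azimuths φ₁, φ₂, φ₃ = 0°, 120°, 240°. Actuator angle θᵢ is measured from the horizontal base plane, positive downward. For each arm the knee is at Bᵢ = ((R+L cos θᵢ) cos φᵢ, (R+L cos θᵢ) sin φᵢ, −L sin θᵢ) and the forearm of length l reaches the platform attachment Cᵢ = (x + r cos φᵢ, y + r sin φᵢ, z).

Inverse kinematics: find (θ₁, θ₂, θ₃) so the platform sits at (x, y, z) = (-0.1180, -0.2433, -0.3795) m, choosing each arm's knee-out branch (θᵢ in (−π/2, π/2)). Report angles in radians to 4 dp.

θ₁ = 1.1346, θ₂ = 1.2216, θ₃ = -0.3493

arm 1 (φ=0.0°): x'=-0.1180, y'=-0.2433
  A=0.2380, B=-0.3795, C=(l²−L²−A²−y'²−z²)/(2L)=-0.2434
  √(A²+B²)=0.4480;  θ1 = -1.0107+2.1452 ≈ 1.1346
φ2=120.0° → target in arm frame (-0.1517, 0.2238)
  e−x'=0.2717;  (l²−L²−(e−x')²−y'²−z²)/2L = -0.2636
  θ2 = atan2(B,A) + arccos(C/0.4667) = 1.2216
φ3=240.0° → target in arm frame (0.2697, 0.0195)
  A=-0.1497, B=-0.3795, C=(l²−L²−A²−y'²−z²)/(2L)=-0.0108
  θ3 = atan2(B,A) + arccos(C/0.4080) = -0.3493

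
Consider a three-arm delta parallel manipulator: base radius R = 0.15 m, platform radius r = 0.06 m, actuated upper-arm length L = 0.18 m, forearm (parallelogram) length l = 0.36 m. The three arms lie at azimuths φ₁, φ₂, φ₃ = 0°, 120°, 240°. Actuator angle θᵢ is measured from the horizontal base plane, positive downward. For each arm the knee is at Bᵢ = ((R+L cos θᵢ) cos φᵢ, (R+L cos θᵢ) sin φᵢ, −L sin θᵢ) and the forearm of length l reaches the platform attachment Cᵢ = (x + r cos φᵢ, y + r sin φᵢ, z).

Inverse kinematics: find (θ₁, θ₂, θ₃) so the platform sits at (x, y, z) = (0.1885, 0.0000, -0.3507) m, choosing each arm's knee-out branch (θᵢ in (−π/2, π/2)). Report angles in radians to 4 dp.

θ₁ = 0.0003, θ₂ = 1.1344, θ₃ = 1.1344

rotate P by −φ1: (0.1885, 0.0000, -0.3507)
  e−x'=-0.0985;  (l²−L²−(e−x')²−y'²−z²)/2L = -0.0986
  √(A²+B²)=0.3643;  θ1 = -1.8446+1.8449 ≈ 0.0003
φ2=120.0° → target in arm frame (-0.0942, -0.1632)
  A cos θ + B sin θ = C:  0.1842·cos θ + -0.3507·sin θ = -0.2400
  θ2 = atan2(B,A) + arccos(C/0.3962) = 1.1344
rotate P by −φ3: (-0.0943, 0.1632, -0.3507)
  e−x'=0.1843;  (l²−L²−(e−x')²−y'²−z²)/2L = -0.2400
  √(A²+B²)=0.3962;  θ3 = -1.0871+2.2215 ≈ 1.1344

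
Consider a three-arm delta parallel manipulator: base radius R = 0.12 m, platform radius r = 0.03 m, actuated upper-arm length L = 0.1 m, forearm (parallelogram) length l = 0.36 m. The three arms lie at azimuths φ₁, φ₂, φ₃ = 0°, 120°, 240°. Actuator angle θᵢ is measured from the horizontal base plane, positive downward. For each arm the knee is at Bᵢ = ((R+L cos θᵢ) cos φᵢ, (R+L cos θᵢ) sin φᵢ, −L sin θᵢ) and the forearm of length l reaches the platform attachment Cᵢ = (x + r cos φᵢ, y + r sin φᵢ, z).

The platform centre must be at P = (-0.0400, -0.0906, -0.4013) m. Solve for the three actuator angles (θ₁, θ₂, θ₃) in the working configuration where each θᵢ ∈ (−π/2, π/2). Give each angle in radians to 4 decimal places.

rotate P by −φ1: (-0.0400, -0.0906, -0.4013)
  A=0.1300, B=-0.4013, C=(l²−L²−A²−y'²−z²)/(2L)=-0.3328
  γ=atan2(-0.4013,0.1300)=-1.2575;  ψ=arccos(-0.7888)=2.4797;  θ1=γ+ψ≈1.2222
φ2=120.0° → target in arm frame (-0.0585, 0.0799)
  e−x'=0.1485;  (l²−L²−(e−x')²−y'²−z²)/2L = -0.3494
  γ=atan2(-0.4013,0.1485)=-1.2165;  ψ=arccos(-0.8165)=2.5261;  θ2=γ+ψ≈1.3097
rotate P by −φ3: (0.0985, 0.0107, -0.4013)
  e−x'=-0.0085;  (l²−L²−(e−x')²−y'²−z²)/2L = -0.2081
  γ=atan2(-0.4013,-0.0085)=-1.5919;  ψ=arccos(-0.5185)=2.1159;  θ3=γ+ψ≈0.5241

θ₁ = 1.2222, θ₂ = 1.3097, θ₃ = 0.5241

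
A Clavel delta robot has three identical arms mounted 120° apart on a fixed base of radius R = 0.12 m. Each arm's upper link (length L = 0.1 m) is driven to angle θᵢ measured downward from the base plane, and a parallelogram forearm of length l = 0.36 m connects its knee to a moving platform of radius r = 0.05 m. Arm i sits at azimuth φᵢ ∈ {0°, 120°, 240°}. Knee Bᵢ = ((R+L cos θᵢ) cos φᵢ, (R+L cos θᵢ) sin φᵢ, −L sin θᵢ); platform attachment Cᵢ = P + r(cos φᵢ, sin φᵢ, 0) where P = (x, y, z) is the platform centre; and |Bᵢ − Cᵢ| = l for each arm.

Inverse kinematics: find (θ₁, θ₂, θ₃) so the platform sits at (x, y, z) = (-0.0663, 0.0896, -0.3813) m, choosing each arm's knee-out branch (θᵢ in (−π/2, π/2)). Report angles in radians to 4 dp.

φ1=0.0° → target in arm frame (-0.0663, 0.0896)
  e−x'=0.1363;  (l²−L²−(e−x')²−y'²−z²)/2L = -0.2620
  γ=atan2(-0.3813,0.1363)=-1.2275;  ψ=arccos(-0.6470)=2.2744;  θ1=γ+ψ≈1.0469
rotate P by −φ2: (0.1107, 0.0126, -0.3813)
  e−x'=-0.0407;  (l²−L²−(e−x')²−y'²−z²)/2L = -0.1380
  √(A²+B²)=0.3835;  θ2 = -1.6773+1.9391 ≈ 0.2618
arm 3 (φ=240.0°): x'=-0.0444, y'=-0.1022
  e−x'=0.1144;  (l²−L²−(e−x')²−y'²−z²)/2L = -0.2467
  θ3 = atan2(B,A) + arccos(C/0.3981) = 0.9599

θ₁ = 1.0469, θ₂ = 0.2618, θ₃ = 0.9599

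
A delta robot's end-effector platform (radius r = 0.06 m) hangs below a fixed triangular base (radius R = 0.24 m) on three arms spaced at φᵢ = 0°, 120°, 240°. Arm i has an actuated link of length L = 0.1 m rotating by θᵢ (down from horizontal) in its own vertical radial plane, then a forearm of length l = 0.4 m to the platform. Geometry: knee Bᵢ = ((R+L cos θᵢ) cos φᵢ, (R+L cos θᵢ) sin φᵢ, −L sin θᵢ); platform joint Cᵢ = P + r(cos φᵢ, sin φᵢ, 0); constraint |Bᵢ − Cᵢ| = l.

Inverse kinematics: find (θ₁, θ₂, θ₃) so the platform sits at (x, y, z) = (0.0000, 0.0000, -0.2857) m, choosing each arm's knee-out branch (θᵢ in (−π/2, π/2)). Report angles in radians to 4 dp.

θ₁ = 0.0004, θ₂ = 0.0004, θ₃ = 0.0004

arm 1 (φ=0.0°): x'=0.0000, y'=0.0000
  e−x'=0.1800;  (l²−L²−(e−x')²−y'²−z²)/2L = 0.1799
  √(A²+B²)=0.3377;  θ1 = -1.0086+1.0090 ≈ 0.0004
φ2=120.0° → target in arm frame (0.0000, 0.0000)
  A=0.1800, B=-0.2857, C=(l²−L²−A²−y'²−z²)/(2L)=0.1799
  γ=atan2(-0.2857,0.1800)=-1.0086;  ψ=arccos(0.5327)=1.0090;  θ2=γ+ψ≈0.0004
arm 3 (φ=240.0°): x'=0.0000, y'=0.0000
  A cos θ + B sin θ = C:  0.1800·cos θ + -0.2857·sin θ = 0.1799
  θ3 = atan2(B,A) + arccos(C/0.3377) = 0.0004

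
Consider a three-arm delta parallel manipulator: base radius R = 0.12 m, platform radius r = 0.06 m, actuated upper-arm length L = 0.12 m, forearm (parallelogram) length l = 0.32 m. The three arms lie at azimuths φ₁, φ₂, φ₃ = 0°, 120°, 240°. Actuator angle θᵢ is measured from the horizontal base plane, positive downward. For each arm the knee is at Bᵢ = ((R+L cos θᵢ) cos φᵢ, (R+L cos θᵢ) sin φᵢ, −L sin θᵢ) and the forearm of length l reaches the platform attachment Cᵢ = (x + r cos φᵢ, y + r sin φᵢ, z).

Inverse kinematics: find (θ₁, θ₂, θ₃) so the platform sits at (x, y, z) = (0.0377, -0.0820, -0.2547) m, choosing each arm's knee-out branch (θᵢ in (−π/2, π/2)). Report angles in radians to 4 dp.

θ₁ = -0.1749, θ₂ = 0.5234, θ₃ = -0.2619

rotate P by −φ1: (0.0377, -0.0820, -0.2547)
  A=0.0223, B=-0.2547, C=(l²−L²−A²−y'²−z²)/(2L)=0.0663
  √(A²+B²)=0.2557;  θ1 = -1.4835+1.3086 ≈ -0.1749
rotate P by −φ2: (-0.0899, 0.0084, -0.2547)
  A cos θ + B sin θ = C:  0.1499·cos θ + -0.2547·sin θ = 0.0025
  √(A²+B²)=0.2955;  θ2 = -1.0390+1.5624 ≈ 0.5234
φ3=240.0° → target in arm frame (0.0522, 0.0736)
  A cos θ + B sin θ = C:  0.0078·cos θ + -0.2547·sin θ = 0.0735
  γ=atan2(-0.2547,0.0078)=-1.5400;  ψ=arccos(0.2885)=1.2782;  θ3=γ+ψ≈-0.2619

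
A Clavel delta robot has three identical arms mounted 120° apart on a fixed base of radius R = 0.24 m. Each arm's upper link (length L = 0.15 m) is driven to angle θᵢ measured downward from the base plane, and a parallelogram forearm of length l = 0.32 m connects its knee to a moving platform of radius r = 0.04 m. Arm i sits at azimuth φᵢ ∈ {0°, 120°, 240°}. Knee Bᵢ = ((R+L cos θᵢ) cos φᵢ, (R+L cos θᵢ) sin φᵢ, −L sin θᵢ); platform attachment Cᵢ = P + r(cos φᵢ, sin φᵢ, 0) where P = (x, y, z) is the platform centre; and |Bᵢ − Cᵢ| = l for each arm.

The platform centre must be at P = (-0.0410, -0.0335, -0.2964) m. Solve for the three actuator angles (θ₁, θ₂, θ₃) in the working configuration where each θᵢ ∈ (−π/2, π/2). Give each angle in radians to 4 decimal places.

θ₁ = 1.3088, θ₂ = 1.1346, θ₃ = 0.7854

arm 1 (φ=0.0°): x'=-0.0410, y'=-0.0335
  e−x'=0.2410;  (l²−L²−(e−x')²−y'²−z²)/2L = -0.2239
  γ=atan2(-0.2964,0.2410)=-0.8881;  ψ=arccos(-0.5860)=2.1969;  θ1=γ+ψ≈1.3088
arm 2 (φ=120.0°): x'=-0.0085, y'=0.0523
  e−x'=0.2085;  (l²−L²−(e−x')²−y'²−z²)/2L = -0.1805
  γ=atan2(-0.2964,0.2085)=-0.9577;  ψ=arccos(-0.4982)=2.0923;  θ2=γ+ψ≈1.1346
arm 3 (φ=240.0°): x'=0.0495, y'=-0.0188
  e−x'=0.1505;  (l²−L²−(e−x')²−y'²−z²)/2L = -0.1032
  γ=atan2(-0.2964,0.1505)=-1.1010;  ψ=arccos(-0.3104)=1.8864;  θ3=γ+ψ≈0.7854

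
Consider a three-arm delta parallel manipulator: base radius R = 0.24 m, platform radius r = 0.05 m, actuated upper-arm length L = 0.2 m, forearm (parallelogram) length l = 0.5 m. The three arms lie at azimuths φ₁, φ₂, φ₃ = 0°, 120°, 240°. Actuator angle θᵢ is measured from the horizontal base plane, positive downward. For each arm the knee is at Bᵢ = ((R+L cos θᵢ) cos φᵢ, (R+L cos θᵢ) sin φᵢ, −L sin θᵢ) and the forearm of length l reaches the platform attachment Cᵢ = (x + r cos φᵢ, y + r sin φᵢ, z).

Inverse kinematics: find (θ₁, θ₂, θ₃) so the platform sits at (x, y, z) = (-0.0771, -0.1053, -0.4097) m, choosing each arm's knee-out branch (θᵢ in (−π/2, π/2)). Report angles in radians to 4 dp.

θ₁ = 0.7851, θ₂ = 0.6981, θ₃ = -0.0874

φ1=0.0° → target in arm frame (-0.0771, -0.1053)
  A cos θ + B sin θ = C:  0.2671·cos θ + -0.4097·sin θ = -0.1007
  √(A²+B²)=0.4891;  θ1 = -0.9931+1.7782 ≈ 0.7851
arm 2 (φ=120.0°): x'=-0.0526, y'=0.1194
  e−x'=0.2426;  (l²−L²−(e−x')²−y'²−z²)/2L = -0.0775
  γ=atan2(-0.4097,0.2426)=-1.0361;  ψ=arccos(-0.1627)=1.7342;  θ2=γ+ψ≈0.6981
φ3=240.0° → target in arm frame (0.1297, -0.0141)
  e−x'=0.0603;  (l²−L²−(e−x')²−y'²−z²)/2L = 0.0958
  √(A²+B²)=0.4141;  θ3 = -1.4248+1.3374 ≈ -0.0874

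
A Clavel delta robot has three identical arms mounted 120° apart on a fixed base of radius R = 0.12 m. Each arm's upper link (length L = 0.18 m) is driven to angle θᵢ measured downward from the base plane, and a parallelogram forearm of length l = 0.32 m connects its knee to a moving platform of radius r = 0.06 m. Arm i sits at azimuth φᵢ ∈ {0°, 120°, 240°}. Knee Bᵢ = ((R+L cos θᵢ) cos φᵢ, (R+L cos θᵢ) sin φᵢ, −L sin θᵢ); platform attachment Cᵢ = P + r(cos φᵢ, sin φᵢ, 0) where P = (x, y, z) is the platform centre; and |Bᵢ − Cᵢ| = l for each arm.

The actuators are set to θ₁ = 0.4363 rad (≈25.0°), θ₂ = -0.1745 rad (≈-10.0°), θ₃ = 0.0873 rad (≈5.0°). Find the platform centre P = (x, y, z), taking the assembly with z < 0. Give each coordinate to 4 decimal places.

arm 1 at φ=0.0°: (R−r)+L cos θ1 = 0.2231;  O1 = (0.2231, 0.0000, -0.0761)
φ2=120.0°: virtual centre (-0.1186, 0.2055, 0.0313), radius l
arm 3 at φ=240.0°: (R−r)+L cos θ3 = 0.2393;  O3 = (-0.1197, -0.2073, -0.0157)
|O₂|²−|O₁|² = 0.0017;  |O₃|²−|O₁|² = 0.0019
linear system: -0.6835x+0.4110y = 0.0017−0.2146z; -0.6856x+-0.4145y = 0.0019−0.1207z
det = 0.5651;  x = -0.0027+0.2453z,  y = -0.0003+-0.1144z
quadratic in z: (1.0732)z²+(0.0414)z+(-0.0456)=0, √Δ=0.4445 → z ∈ {-0.2264, 0.1878}; z = -0.2264 (taking z<0)
x = -0.0582, y = 0.0256

(-0.0582, 0.0256, -0.2264)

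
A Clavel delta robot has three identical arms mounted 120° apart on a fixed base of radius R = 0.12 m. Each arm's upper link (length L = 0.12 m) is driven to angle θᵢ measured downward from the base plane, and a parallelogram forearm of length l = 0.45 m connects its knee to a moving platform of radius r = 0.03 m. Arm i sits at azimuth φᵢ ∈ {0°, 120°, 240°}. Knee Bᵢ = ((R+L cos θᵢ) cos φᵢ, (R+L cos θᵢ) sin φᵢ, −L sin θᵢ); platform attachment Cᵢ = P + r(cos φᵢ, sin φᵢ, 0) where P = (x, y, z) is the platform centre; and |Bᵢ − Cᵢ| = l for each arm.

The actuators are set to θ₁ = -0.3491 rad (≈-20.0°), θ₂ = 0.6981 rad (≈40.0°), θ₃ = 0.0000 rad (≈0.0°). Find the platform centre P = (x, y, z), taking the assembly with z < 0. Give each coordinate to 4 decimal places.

(0.1087, -0.1000, -0.3875)

arm 1 at φ=0.0°: ρ1 = 0.2028;  centre 1 = (0.2028, 0.0000, 0.0410)
centre 2 = (0.1819·cos120.0°, 0.1819·sin120.0°, -0.0771) = (-0.0910, 0.1576, -0.0771)
arm 3 at φ=240.0°: ρ3 = 0.2100;  centre 3 = (-0.1050, -0.1819, 0.0000)
|centre ₂|²−|centre ₁|² = -0.0038;  |centre ₃|²−|centre ₁|² = 0.0013
[-0.5875 0.3151 -0.2364]·P = -0.0038;  [-0.6155 -0.3637 -0.0821]·P = 0.0013
Cramer: x(z) = 0.0023-0.2744z;  y(z) = -0.0075+0.2386z
sphere 1 gives Az²+Bz+C=0 with A=1.1322, B=0.0243, C=-0.1606;  B²−4AC=0.7279;  roots -0.3875, 0.3660;  negative root z = -0.3875
x = 0.1087, y = -0.1000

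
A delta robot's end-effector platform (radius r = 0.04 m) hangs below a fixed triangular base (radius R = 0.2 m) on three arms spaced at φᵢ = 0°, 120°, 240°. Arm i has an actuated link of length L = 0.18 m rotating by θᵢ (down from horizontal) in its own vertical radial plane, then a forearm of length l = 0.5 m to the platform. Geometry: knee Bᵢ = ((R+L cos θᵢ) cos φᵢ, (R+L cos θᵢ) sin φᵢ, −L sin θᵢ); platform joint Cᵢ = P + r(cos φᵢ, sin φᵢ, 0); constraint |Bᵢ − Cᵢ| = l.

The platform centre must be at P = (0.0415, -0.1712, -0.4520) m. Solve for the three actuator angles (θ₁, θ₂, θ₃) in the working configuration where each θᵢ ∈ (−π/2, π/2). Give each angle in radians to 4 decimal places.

θ₁ = 0.4360, θ₂ = 1.1345, θ₃ = 0.0873

φ1=0.0° → target in arm frame (0.0415, -0.1712)
  A cos θ + B sin θ = C:  0.1185·cos θ + -0.4520·sin θ = -0.0835
  √(A²+B²)=0.4673;  θ1 = -1.3144+1.7504 ≈ 0.4360
arm 2 (φ=120.0°): x'=-0.1690, y'=0.0497
  A=0.3290, B=-0.4520, C=(l²−L²−A²−y'²−z²)/(2L)=-0.2706
  γ=atan2(-0.4520,0.3290)=-0.9416;  ψ=arccos(-0.4840)=2.0761;  θ2=γ+ψ≈1.1345
rotate P by −φ3: (0.1275, 0.1215, -0.4520)
  e−x'=0.0325;  (l²−L²−(e−x')²−y'²−z²)/2L = -0.0070
  √(A²+B²)=0.4532;  θ3 = -1.4990+1.5863 ≈ 0.0873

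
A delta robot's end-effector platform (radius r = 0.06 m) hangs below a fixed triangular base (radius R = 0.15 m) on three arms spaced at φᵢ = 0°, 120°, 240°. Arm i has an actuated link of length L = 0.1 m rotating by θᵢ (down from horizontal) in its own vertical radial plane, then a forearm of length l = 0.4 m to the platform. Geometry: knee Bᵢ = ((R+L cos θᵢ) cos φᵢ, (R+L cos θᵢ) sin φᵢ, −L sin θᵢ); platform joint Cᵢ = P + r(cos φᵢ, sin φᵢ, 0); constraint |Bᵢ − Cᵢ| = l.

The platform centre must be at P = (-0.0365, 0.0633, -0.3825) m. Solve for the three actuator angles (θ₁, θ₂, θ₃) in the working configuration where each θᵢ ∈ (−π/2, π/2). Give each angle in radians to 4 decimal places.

θ₁ = 0.5233, θ₂ = -0.0003, θ₃ = 0.5236

φ1=0.0° → target in arm frame (-0.0365, 0.0633)
  A=0.1265, B=-0.3825, C=(l²−L²−A²−y'²−z²)/(2L)=-0.0816
  θ1 = atan2(B,A) + arccos(C/0.4029) = 0.5233
rotate P by −φ2: (0.0731, 0.0000, -0.3825)
  e−x'=0.0169;  (l²−L²−(e−x')²−y'²−z²)/2L = 0.0170
  γ=atan2(-0.3825,0.0169)=-1.5266;  ψ=arccos(0.0445)=1.5263;  θ2=γ+ψ≈-0.0003
arm 3 (φ=240.0°): x'=-0.0366, y'=-0.0633
  A=0.1266, B=-0.3825, C=(l²−L²−A²−y'²−z²)/(2L)=-0.0816
  θ3 = atan2(B,A) + arccos(C/0.4029) = 0.5236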